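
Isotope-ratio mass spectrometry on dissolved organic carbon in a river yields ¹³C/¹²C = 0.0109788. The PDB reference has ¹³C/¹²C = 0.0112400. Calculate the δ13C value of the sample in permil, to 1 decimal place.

δ13C = (R_sample / R_standard − 1) × 1000
R_sample / R_standard = 0.0109788 / 0.0112400 = 0.976762
δ13C = (0.976762 − 1) × 1000 = -23.24 permil

-23.2 permil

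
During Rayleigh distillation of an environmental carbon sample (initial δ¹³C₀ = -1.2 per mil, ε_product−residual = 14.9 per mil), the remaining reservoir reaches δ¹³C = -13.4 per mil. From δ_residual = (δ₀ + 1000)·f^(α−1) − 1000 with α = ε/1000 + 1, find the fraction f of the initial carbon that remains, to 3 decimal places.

0.438

α − 1 = ε/1000 = 0.0149
(δ_res + 1000)/(δ₀ + 1000) = (-13.4 + 1000)/(-1.2 + 1000) = 986.6/998.8 = 0.987785
f = 0.987785^(1/0.0149) = exp(ln(0.987785)/0.0149) = exp(-0.01229/0.0149)
f = exp(-0.8248) = 0.4383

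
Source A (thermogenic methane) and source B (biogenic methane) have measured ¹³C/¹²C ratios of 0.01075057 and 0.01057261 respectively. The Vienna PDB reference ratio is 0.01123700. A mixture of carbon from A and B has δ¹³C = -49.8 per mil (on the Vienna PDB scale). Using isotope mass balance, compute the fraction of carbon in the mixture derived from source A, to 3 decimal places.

δ_A = (0.01075057/0.01123700 − 1)×1000 = (0.956712 − 1)×1000 = -43.288 per mil
δ_B = (0.01057261/0.01123700 − 1)×1000 = (0.940875 − 1)×1000 = -59.125 per mil
f_A = (δ_mix − δ_B)/(δ_A − δ_B) = (-49.8 − (-59.125))/(-43.288 − (-59.125))
f_A = 9.325 / 15.837 = 0.5888

0.589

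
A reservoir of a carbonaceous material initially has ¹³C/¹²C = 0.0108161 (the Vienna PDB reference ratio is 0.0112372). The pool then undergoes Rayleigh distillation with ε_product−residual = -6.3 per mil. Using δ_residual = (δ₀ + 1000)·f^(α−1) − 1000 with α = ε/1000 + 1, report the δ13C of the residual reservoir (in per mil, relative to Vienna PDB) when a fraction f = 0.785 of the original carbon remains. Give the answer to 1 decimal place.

-36.0 per mil

δ₀ = (0.0108161/0.0112372 − 1)×1000 = (0.962526 − 1)×1000 = -37.474 per mil
α − 1 = ε/1000 = -0.0063
f^(α−1) = 0.785^(-0.0063) = 1.001526
δ_res = (-37.474 + 1000) × 1.001526 − 1000 = 963.995 − 1000 = -36.00 per mil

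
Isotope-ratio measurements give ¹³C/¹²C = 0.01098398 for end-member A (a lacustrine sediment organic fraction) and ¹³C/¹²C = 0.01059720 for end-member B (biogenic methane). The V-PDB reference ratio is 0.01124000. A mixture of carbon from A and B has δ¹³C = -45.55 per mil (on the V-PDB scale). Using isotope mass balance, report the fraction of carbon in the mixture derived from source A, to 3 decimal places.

0.338

δ_A = (0.01098398/0.01124000 − 1)×1000 = (0.977222 − 1)×1000 = -22.778 per mil
δ_B = (0.01059720/0.01124000 − 1)×1000 = (0.942811 − 1)×1000 = -57.189 per mil
f_A = (δ_mix − δ_B)/(δ_A − δ_B) = (-45.55 − (-57.189))/(-22.778 − (-57.189))
f_A = 11.639 / 34.411 = 0.3382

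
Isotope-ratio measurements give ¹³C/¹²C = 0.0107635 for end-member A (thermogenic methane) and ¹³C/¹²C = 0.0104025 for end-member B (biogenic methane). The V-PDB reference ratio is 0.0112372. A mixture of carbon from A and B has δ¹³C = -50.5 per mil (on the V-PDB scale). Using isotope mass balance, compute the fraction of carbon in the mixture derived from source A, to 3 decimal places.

0.740

δ_A = (0.0107635/0.0112372 − 1)×1000 = (0.957845 − 1)×1000 = -42.155 per mil
δ_B = (0.0104025/0.0112372 − 1)×1000 = (0.925720 − 1)×1000 = -74.280 per mil
f_A = (δ_mix − δ_B)/(δ_A − δ_B) = (-50.5 − (-74.280))/(-42.155 − (-74.280))
f_A = 23.780 / 32.125 = 0.7402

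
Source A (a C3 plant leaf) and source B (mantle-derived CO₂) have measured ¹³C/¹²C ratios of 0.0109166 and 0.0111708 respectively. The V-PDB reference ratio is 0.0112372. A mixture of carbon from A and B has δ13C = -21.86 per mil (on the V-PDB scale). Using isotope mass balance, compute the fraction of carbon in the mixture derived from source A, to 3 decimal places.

δ_A = (0.0109166/0.0112372 − 1)×1000 = (0.971470 − 1)×1000 = -28.530 per mil
δ_B = (0.0111708/0.0112372 − 1)×1000 = (0.994091 − 1)×1000 = -5.909 per mil
f_A = (δ_mix − δ_B)/(δ_A − δ_B) = (-21.86 − (-5.909))/(-28.530 − (-5.909))
f_A = -15.951 / -22.621 = 0.7051

0.705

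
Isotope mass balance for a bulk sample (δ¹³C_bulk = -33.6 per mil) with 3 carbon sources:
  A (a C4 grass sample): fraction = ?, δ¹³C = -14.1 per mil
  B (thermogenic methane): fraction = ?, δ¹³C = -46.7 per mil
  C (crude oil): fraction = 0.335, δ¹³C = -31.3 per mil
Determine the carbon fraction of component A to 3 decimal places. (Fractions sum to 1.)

Let f_A and f_B be the unknown fractions; fractions sum to 1 so f_A + f_B = 0.665.
Mass balance: Σ fᵢ·δᵢ = δ_bulk ⇒ f_A·(-14.1) + f_B·(-46.7) = -33.6 − (-10.486) = -23.114
Substitute f_B = 0.665 − f_A:
f_A·(-14.1 − -46.7) = -23.114 − 0.665×(-46.7) = 7.941
f_A = 7.941 / 32.6 = 0.2436

0.244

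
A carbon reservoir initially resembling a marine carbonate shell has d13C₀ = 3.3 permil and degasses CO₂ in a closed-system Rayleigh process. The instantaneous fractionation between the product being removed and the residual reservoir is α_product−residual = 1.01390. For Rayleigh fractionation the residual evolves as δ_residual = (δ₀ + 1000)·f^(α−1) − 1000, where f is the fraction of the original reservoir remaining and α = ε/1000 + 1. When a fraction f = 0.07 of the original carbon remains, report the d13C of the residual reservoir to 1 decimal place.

-33.1 permil

Rayleigh residual: δ_res = (δ₀ + 1000)·f^(α−1) − 1000
α − 1 = 0.01390
f^(α−1) = 0.07^(0.01390) = 0.963711
δ_res = (3.3 + 1000) × 0.963711 − 1000 = 966.891 − 1000 = -33.11 permil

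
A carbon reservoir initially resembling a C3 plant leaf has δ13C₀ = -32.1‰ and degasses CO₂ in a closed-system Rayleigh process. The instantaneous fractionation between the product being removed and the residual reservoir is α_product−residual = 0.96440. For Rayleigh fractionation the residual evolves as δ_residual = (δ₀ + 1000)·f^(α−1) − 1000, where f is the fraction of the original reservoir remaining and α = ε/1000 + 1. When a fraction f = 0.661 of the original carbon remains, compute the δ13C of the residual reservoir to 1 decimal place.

Rayleigh residual: δ_res = (δ₀ + 1000)·f^(α−1) − 1000
α − 1 = -0.03560
f^(α−1) = 0.661^(-0.03560) = 1.014848
δ_res = (-32.1 + 1000) × 1.014848 − 1000 = 982.271 − 1000 = -17.73‰

-17.7‰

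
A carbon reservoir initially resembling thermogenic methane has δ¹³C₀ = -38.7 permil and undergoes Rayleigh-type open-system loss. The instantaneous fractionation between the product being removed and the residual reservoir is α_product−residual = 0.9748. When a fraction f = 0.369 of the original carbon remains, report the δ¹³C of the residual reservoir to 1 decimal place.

Rayleigh residual: δ_res = (δ₀ + 1000)·f^(α−1) − 1000
α − 1 = -0.02520
f^(α−1) = 0.369^(-0.02520) = 1.025442
δ_res = (-38.7 + 1000) × 1.025442 − 1000 = 985.757 − 1000 = -14.24 permil

-14.2 permil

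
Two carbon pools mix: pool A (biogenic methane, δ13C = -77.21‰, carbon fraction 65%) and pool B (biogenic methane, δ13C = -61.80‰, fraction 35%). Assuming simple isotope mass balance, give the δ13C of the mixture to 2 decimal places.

-71.82‰

δ_mix = f_A·δ_A + f_B·δ_B
δ_mix = 0.65 × (-77.21) + 0.35 × (-61.80)
δ_mix = -50.186 + -21.630 = -71.816‰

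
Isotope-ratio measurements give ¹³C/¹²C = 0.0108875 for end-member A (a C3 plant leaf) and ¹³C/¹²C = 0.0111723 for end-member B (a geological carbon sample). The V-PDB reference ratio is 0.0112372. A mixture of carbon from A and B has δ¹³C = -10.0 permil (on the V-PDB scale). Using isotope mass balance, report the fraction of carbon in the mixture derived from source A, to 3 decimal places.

δ_A = (0.0108875/0.0112372 − 1)×1000 = (0.968880 − 1)×1000 = -31.120 permil
δ_B = (0.0111723/0.0112372 − 1)×1000 = (0.994225 − 1)×1000 = -5.775 permil
f_A = (δ_mix − δ_B)/(δ_A − δ_B) = (-10.0 − (-5.775))/(-31.120 − (-5.775))
f_A = -4.225 / -25.344 = 0.1667

0.167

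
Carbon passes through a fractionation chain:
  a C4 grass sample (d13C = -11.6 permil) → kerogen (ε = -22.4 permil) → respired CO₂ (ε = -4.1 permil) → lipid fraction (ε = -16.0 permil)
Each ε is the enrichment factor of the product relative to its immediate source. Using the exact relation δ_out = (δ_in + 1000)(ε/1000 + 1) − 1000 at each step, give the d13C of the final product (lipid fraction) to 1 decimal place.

-53.1 permil

step 1: δ = (-11.60 + 1000)·(-22.4/1000 + 1) − 1000 = -33.74 permil
step 2: δ = (-33.74 + 1000)·(-4.1/1000 + 1) − 1000 = -37.70 permil
step 3: δ = (-37.70 + 1000)·(-16.0/1000 + 1) − 1000 = -53.10 permil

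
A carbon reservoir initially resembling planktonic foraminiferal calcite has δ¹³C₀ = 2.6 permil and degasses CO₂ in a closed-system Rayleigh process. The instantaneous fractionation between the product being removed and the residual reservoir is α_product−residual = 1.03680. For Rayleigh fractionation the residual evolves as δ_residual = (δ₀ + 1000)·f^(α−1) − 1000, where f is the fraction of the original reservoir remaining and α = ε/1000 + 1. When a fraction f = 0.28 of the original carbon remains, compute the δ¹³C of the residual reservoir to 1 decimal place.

-43.3 permil

Rayleigh residual: δ_res = (δ₀ + 1000)·f^(α−1) − 1000
α − 1 = 0.03680
f^(α−1) = 0.28^(0.03680) = 0.954235
δ_res = (2.6 + 1000) × 0.954235 − 1000 = 956.716 − 1000 = -43.28 permil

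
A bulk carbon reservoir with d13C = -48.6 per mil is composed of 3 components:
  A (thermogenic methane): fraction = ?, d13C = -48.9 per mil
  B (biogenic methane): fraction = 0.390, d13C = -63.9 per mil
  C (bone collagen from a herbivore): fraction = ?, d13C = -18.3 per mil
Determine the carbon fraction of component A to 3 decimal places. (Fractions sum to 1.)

Let f_A and f_C be the unknown fractions; fractions sum to 1 so f_A + f_C = 0.610.
Mass balance: Σ fᵢ·δᵢ = δ_bulk ⇒ f_A·(-48.9) + f_C·(-18.3) = -48.6 − (-24.921) = -23.679
Substitute f_C = 0.610 − f_A:
f_A·(-48.9 − -18.3) = -23.679 − 0.610×(-18.3) = -12.516
f_A = -12.516 / -30.6 = 0.4090

0.409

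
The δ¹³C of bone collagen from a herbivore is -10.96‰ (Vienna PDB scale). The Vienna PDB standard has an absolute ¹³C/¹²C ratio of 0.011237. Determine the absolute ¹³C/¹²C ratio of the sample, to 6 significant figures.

0.0111138

R_sample = R_standard × (δ¹³C/1000 + 1)
R_sample = 0.011237 × (-10.96/1000 + 1) = 0.011237 × 0.989040
R_sample = 0.0111138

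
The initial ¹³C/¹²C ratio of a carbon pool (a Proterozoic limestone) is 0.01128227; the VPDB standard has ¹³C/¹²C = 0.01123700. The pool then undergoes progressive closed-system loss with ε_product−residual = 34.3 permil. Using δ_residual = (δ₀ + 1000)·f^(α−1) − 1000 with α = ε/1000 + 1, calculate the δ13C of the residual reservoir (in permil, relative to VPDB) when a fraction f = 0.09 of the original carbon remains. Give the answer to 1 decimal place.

-75.6 permil

δ₀ = (0.01128227/0.01123700 − 1)×1000 = (1.004029 − 1)×1000 = 4.029 permil
α − 1 = ε/1000 = 0.0343
f^(α−1) = 0.09^(0.0343) = 0.920726
δ_res = (4.029 + 1000) × 0.920726 − 1000 = 924.436 − 1000 = -75.56 permil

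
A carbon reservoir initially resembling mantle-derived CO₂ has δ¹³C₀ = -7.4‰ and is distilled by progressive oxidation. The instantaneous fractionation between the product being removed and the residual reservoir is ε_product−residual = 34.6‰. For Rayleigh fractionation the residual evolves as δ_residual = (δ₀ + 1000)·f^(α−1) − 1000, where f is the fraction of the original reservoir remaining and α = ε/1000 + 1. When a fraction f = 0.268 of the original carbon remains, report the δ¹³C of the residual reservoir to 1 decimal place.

Rayleigh residual: δ_res = (δ₀ + 1000)·f^(α−1) − 1000
α = ε/1000 + 1 = 1.03460, so α − 1 = 0.03460
f^(α−1) = 0.268^(0.03460) = 0.955462
δ_res = (-7.4 + 1000) × 0.955462 − 1000 = 948.392 − 1000 = -51.61‰

-51.6‰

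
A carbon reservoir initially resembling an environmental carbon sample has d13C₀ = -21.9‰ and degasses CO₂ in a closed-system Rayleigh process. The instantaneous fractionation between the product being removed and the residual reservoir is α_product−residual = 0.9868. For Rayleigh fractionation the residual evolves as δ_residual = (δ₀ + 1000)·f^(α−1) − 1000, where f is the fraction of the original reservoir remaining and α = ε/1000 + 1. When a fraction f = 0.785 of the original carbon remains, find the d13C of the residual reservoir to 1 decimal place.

-18.8‰

Rayleigh residual: δ_res = (δ₀ + 1000)·f^(α−1) − 1000
α − 1 = -0.01320
f^(α−1) = 0.785^(-0.01320) = 1.003200
δ_res = (-21.9 + 1000) × 1.003200 − 1000 = 981.230 − 1000 = -18.77‰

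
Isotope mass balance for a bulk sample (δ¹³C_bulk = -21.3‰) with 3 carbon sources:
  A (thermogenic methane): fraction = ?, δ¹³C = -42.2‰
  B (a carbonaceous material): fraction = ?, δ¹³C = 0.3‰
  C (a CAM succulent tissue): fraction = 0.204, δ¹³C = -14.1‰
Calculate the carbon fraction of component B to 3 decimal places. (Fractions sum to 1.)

0.357

Let f_B and f_A be the unknown fractions; fractions sum to 1 so f_B + f_A = 0.796.
Mass balance: Σ fᵢ·δᵢ = δ_bulk ⇒ f_B·(0.3) + f_A·(-42.2) = -21.3 − (-2.876) = -18.424
Substitute f_A = 0.796 − f_B:
f_B·(0.3 − -42.2) = -18.424 − 0.796×(-42.2) = 15.168
f_B = 15.168 / 42.5 = 0.3569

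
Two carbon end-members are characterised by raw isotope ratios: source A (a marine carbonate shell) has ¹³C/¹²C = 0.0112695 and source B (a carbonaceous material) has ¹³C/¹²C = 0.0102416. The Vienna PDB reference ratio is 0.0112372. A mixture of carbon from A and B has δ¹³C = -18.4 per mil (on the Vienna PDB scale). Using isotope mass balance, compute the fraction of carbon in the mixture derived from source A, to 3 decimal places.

0.767

δ_A = (0.0112695/0.0112372 − 1)×1000 = (1.002874 − 1)×1000 = 2.874 per mil
δ_B = (0.0102416/0.0112372 − 1)×1000 = (0.911401 − 1)×1000 = -88.599 per mil
f_A = (δ_mix − δ_B)/(δ_A − δ_B) = (-18.4 − (-88.599))/(2.874 − (-88.599))
f_A = 70.199 / 91.473 = 0.7674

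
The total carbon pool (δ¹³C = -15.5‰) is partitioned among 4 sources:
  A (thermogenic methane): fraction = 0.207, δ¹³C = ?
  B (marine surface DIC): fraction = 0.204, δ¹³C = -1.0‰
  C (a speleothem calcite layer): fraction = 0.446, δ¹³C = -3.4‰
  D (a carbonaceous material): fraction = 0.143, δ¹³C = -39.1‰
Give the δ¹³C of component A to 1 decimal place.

-39.6‰

Isotope mass balance: δ_bulk = Σ fᵢ·δᵢ.
-15.5 = 0.207×δ_A + 0.204×(-1.0) + 0.446×(-3.4) + 0.143×(-39.1)
0.207·δ_A = -15.5 − (-7.312) = -8.188
δ_A = -8.188 / 0.207 = -39.56‰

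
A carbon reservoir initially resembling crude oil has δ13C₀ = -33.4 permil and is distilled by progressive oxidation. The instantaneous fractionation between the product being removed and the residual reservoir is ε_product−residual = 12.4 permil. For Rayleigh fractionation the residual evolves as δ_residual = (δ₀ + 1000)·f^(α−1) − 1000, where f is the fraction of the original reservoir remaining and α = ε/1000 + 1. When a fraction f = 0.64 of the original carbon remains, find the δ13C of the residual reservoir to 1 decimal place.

-38.7 permil

Rayleigh residual: δ_res = (δ₀ + 1000)·f^(α−1) − 1000
α = ε/1000 + 1 = 1.01240, so α − 1 = 0.01240
f^(α−1) = 0.64^(0.01240) = 0.994481
δ_res = (-33.4 + 1000) × 0.994481 − 1000 = 961.266 − 1000 = -38.73 permil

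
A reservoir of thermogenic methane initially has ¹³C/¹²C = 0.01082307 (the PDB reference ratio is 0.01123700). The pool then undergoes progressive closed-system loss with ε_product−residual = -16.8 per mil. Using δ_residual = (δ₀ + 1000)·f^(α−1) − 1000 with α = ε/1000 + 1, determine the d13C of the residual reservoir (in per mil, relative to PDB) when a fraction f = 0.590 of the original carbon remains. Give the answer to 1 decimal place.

-28.3 per mil

δ₀ = (0.01082307/0.01123700 − 1)×1000 = (0.963164 − 1)×1000 = -36.836 per mil
α − 1 = ε/1000 = -0.0168
f^(α−1) = 0.590^(-0.0168) = 1.008904
δ_res = (-36.836 + 1000) × 1.008904 − 1000 = 971.739 − 1000 = -28.26 per mil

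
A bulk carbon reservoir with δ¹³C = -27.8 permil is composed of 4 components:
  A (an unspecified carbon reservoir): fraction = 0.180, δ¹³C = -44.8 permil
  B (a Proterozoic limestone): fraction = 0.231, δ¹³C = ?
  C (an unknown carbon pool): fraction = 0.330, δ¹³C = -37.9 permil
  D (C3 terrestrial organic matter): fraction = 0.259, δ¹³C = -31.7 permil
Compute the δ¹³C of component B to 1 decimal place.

Isotope mass balance: δ_bulk = Σ fᵢ·δᵢ.
-27.8 = 0.180×(-44.8) + 0.231×δ_B + 0.330×(-37.9) + 0.259×(-31.7)
0.231·δ_B = -27.8 − (-28.781) = 0.981
δ_B = 0.981 / 0.231 = 4.25 permil

4.2 permil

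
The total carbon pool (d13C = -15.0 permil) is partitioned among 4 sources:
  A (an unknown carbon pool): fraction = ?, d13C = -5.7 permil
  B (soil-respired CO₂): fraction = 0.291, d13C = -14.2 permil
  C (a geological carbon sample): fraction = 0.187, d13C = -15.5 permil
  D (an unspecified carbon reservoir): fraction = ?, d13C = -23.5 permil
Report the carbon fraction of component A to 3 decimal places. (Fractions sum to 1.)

Let f_A and f_D be the unknown fractions; fractions sum to 1 so f_A + f_D = 0.522.
Mass balance: Σ fᵢ·δᵢ = δ_bulk ⇒ f_A·(-5.7) + f_D·(-23.5) = -15.0 − (-7.031) = -7.969
Substitute f_D = 0.522 − f_A:
f_A·(-5.7 − -23.5) = -7.969 − 0.522×(-23.5) = 4.298
f_A = 4.298 / 17.8 = 0.2414

0.241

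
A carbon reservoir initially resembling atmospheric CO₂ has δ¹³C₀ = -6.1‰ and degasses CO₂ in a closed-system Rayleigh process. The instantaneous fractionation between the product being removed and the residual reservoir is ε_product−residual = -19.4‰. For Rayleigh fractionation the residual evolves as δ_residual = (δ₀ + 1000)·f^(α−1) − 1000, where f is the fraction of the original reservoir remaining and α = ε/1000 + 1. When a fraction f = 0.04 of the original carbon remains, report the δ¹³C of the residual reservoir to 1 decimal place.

57.9‰

Rayleigh residual: δ_res = (δ₀ + 1000)·f^(α−1) − 1000
α = ε/1000 + 1 = 0.98060, so α − 1 = -0.01940
f^(α−1) = 0.04^(-0.01940) = 1.064437
δ_res = (-6.1 + 1000) × 1.064437 − 1000 = 1057.944 − 1000 = 57.94‰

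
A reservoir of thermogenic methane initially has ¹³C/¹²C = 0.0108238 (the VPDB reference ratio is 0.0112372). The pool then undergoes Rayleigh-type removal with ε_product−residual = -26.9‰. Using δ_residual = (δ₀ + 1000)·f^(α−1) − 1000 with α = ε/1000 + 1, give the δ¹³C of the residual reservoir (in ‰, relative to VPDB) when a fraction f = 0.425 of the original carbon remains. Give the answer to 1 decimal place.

-14.4‰

δ₀ = (0.0108238/0.0112372 − 1)×1000 = (0.963211 − 1)×1000 = -36.789‰
α − 1 = ε/1000 = -0.0269
f^(α−1) = 0.425^(-0.0269) = 1.023284
δ_res = (-36.789 + 1000) × 1.023284 − 1000 = 985.639 − 1000 = -14.36‰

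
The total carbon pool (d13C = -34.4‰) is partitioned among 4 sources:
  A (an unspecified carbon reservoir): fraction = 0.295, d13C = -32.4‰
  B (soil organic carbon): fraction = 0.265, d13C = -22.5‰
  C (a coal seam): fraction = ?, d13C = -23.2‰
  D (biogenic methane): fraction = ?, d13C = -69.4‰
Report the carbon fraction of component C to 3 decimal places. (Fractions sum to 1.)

0.252

Let f_C and f_D be the unknown fractions; fractions sum to 1 so f_C + f_D = 0.440.
Mass balance: Σ fᵢ·δᵢ = δ_bulk ⇒ f_C·(-23.2) + f_D·(-69.4) = -34.4 − (-15.521) = -18.880
Substitute f_D = 0.440 − f_C:
f_C·(-23.2 − -69.4) = -18.880 − 0.440×(-69.4) = 11.657
f_C = 11.657 / 46.2 = 0.2523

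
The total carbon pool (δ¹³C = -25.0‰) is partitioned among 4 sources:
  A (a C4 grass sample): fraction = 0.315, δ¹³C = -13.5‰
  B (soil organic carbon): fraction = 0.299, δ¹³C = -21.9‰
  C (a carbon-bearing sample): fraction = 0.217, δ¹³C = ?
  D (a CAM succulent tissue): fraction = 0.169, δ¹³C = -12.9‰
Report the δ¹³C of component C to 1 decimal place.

Isotope mass balance: δ_bulk = Σ fᵢ·δᵢ.
-25.0 = 0.315×(-13.5) + 0.299×(-21.9) + 0.217×δ_C + 0.169×(-12.9)
0.217·δ_C = -25.0 − (-12.981) = -12.019
δ_C = -12.019 / 0.217 = -55.39‰

-55.4‰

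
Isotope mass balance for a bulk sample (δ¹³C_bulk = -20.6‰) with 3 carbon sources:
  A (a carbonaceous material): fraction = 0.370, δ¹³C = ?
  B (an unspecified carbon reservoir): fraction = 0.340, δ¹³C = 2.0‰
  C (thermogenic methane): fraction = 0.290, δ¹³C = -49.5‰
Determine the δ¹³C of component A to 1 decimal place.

Isotope mass balance: δ_bulk = Σ fᵢ·δᵢ.
-20.6 = 0.370×δ_A + 0.340×(2.0) + 0.290×(-49.5)
0.370·δ_A = -20.6 − (-13.675) = -6.925
δ_A = -6.925 / 0.370 = -18.72‰

-18.7‰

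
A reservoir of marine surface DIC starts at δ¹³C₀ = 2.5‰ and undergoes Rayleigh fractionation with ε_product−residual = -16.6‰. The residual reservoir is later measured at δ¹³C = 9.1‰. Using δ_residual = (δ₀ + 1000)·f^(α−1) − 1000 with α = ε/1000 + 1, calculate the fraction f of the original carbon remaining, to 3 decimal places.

0.673

α − 1 = ε/1000 = -0.0166
(δ_res + 1000)/(δ₀ + 1000) = (9.1 + 1000)/(2.5 + 1000) = 1009.1/1002.5 = 1.006584
f = 1.006584^(1/-0.0166) = exp(ln(1.006584)/-0.0166) = exp(0.00656/-0.0166)
f = exp(-0.3953) = 0.6735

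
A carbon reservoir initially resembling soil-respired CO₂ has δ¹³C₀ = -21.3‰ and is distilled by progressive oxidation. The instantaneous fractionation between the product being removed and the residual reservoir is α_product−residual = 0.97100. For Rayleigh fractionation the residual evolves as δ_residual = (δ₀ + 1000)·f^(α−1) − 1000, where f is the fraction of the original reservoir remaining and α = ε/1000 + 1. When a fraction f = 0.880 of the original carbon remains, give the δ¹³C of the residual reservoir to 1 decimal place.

-17.7‰

Rayleigh residual: δ_res = (δ₀ + 1000)·f^(α−1) − 1000
α − 1 = -0.02900
f^(α−1) = 0.880^(-0.02900) = 1.003714
δ_res = (-21.3 + 1000) × 1.003714 − 1000 = 982.335 − 1000 = -17.67‰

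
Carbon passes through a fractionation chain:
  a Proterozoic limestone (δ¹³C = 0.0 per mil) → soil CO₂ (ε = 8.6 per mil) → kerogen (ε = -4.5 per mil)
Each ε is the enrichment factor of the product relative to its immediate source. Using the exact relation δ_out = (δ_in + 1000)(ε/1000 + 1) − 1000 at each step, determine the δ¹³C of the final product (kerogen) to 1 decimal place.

step 1: δ = (-0.00 + 1000)·(8.6/1000 + 1) − 1000 = 8.60 per mil
step 2: δ = (8.60 + 1000)·(-4.5/1000 + 1) − 1000 = 4.06 per mil

4.1 per mil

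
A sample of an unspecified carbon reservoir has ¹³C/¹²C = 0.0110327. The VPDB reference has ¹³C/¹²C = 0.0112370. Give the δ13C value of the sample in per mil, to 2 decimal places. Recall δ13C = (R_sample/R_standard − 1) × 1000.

δ13C = (R_sample / R_standard − 1) × 1000
R_sample / R_standard = 0.0110327 / 0.0112370 = 0.981819
δ13C = (0.981819 − 1) × 1000 = -18.181 per mil

-18.18 per mil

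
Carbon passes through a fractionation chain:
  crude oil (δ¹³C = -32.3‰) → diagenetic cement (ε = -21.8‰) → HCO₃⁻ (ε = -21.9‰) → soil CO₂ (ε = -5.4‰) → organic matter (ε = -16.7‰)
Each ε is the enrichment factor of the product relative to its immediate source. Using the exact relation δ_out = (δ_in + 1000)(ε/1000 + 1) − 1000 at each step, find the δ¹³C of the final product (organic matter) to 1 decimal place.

-94.5‰

step 1: δ = (-32.30 + 1000)·(-21.8/1000 + 1) − 1000 = -53.40‰
step 2: δ = (-53.40 + 1000)·(-21.9/1000 + 1) − 1000 = -74.13‰
step 3: δ = (-74.13 + 1000)·(-5.4/1000 + 1) − 1000 = -79.13‰
step 4: δ = (-79.13 + 1000)·(-16.7/1000 + 1) − 1000 = -94.50‰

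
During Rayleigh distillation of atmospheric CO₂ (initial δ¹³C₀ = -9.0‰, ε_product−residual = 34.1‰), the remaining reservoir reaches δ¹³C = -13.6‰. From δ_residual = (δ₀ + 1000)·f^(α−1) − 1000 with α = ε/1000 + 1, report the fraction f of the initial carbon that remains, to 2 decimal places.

0.87

α − 1 = ε/1000 = 0.0341
(δ_res + 1000)/(δ₀ + 1000) = (-13.6 + 1000)/(-9.0 + 1000) = 986.4/991.0 = 0.995358
f = 0.995358^(1/0.0341) = exp(ln(0.995358)/0.0341) = exp(-0.00465/0.0341)
f = exp(-0.1364) = 0.8725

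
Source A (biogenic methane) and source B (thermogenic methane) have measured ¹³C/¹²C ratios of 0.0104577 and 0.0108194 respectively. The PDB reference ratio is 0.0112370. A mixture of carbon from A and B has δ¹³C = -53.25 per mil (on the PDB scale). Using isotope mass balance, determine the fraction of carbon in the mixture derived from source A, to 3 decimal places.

0.500

δ_A = (0.0104577/0.0112370 − 1)×1000 = (0.930649 − 1)×1000 = -69.351 per mil
δ_B = (0.0108194/0.0112370 − 1)×1000 = (0.962837 − 1)×1000 = -37.163 per mil
f_A = (δ_mix − δ_B)/(δ_A − δ_B) = (-53.25 − (-37.163))/(-69.351 − (-37.163))
f_A = -16.087 / -32.188 = 0.4998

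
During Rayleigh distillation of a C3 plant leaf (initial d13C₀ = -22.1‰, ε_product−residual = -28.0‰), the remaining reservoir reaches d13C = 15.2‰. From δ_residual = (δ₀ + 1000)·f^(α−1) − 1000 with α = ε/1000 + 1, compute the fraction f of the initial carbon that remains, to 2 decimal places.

0.26

α − 1 = ε/1000 = -0.0280
(δ_res + 1000)/(δ₀ + 1000) = (15.2 + 1000)/(-22.1 + 1000) = 1015.2/977.9 = 1.038143
f = 1.038143^(1/-0.0280) = exp(ln(1.038143)/-0.0280) = exp(0.03743/-0.0280)
f = exp(-1.3369) = 0.2627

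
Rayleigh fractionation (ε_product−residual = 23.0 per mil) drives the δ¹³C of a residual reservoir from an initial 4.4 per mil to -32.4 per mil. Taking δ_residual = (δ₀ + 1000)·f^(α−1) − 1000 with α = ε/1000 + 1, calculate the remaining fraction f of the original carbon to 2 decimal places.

α − 1 = ε/1000 = 0.0230
(δ_res + 1000)/(δ₀ + 1000) = (-32.4 + 1000)/(4.4 + 1000) = 967.6/1004.4 = 0.963361
f = 0.963361^(1/0.0230) = exp(ln(0.963361)/0.0230) = exp(-0.03733/0.0230)
f = exp(-1.6229) = 0.1973

0.20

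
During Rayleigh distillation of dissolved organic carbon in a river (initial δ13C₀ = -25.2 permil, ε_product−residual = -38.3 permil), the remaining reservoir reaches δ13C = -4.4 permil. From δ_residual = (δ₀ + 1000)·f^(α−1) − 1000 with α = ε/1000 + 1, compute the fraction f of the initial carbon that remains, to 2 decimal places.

α − 1 = ε/1000 = -0.0383
(δ_res + 1000)/(δ₀ + 1000) = (-4.4 + 1000)/(-25.2 + 1000) = 995.6/974.8 = 1.021338
f = 1.021338^(1/-0.0383) = exp(ln(1.021338)/-0.0383) = exp(0.02111/-0.0383)
f = exp(-0.5513) = 0.5762

0.58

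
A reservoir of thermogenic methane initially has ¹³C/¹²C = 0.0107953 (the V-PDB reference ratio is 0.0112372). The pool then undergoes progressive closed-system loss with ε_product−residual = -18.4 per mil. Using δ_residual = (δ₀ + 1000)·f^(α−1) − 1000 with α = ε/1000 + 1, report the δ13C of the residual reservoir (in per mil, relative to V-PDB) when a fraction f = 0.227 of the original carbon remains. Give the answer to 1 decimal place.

δ₀ = (0.0107953/0.0112372 − 1)×1000 = (0.960675 − 1)×1000 = -39.325 per mil
α − 1 = ε/1000 = -0.0184
f^(α−1) = 0.227^(-0.0184) = 1.027659
δ_res = (-39.325 + 1000) × 1.027659 − 1000 = 987.247 − 1000 = -12.75 per mil

-12.8 per mil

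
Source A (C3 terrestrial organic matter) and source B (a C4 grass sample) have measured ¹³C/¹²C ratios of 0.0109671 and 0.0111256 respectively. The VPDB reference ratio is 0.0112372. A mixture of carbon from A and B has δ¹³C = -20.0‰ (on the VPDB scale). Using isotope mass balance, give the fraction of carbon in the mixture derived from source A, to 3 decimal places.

0.714

δ_A = (0.0109671/0.0112372 − 1)×1000 = (0.975964 − 1)×1000 = -24.036‰
δ_B = (0.0111256/0.0112372 − 1)×1000 = (0.990069 − 1)×1000 = -9.931‰
f_A = (δ_mix − δ_B)/(δ_A − δ_B) = (-20.0 − (-9.931))/(-24.036 − (-9.931))
f_A = -10.069 / -14.105 = 0.7138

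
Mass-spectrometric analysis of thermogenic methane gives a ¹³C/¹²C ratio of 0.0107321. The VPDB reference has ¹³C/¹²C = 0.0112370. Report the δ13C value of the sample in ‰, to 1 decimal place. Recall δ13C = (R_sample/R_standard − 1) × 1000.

-44.9‰

δ13C = (R_sample / R_standard − 1) × 1000
R_sample / R_standard = 0.0107321 / 0.0112370 = 0.955068
δ13C = (0.955068 − 1) × 1000 = -44.93‰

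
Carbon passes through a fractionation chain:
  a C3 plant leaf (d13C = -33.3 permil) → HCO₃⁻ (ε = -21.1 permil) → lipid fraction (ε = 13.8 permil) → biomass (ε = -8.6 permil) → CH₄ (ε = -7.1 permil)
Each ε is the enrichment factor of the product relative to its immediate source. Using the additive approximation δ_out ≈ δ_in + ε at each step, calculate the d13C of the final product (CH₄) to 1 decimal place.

step 1: δ ≈ -33.3 + (-21.1) = -54.4 permil
step 2: δ ≈ -54.4 + (13.8) = -40.6 permil
step 3: δ ≈ -40.6 + (-8.6) = -49.2 permil
step 4: δ ≈ -49.2 + (-7.1) = -56.3 permil

-56.3 permil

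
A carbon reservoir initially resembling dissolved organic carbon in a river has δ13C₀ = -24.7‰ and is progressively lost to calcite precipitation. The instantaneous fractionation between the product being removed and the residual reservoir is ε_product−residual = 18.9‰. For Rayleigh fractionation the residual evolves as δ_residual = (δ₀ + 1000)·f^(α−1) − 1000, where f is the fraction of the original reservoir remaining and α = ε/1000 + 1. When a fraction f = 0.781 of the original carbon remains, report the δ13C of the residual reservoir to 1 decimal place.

-29.2‰

Rayleigh residual: δ_res = (δ₀ + 1000)·f^(α−1) − 1000
α = ε/1000 + 1 = 1.01890, so α − 1 = 0.01890
f^(α−1) = 0.781^(0.01890) = 0.995339
δ_res = (-24.7 + 1000) × 0.995339 − 1000 = 970.754 − 1000 = -29.25‰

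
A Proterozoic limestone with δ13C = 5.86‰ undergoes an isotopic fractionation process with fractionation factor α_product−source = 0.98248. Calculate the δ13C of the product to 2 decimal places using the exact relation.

-11.76‰

δ_product = (δ_source + 1000)·α − 1000
δ_product = (5.86 + 1000) × 0.98248 − 1000
δ_product = 988.237 − 1000 = -11.763‰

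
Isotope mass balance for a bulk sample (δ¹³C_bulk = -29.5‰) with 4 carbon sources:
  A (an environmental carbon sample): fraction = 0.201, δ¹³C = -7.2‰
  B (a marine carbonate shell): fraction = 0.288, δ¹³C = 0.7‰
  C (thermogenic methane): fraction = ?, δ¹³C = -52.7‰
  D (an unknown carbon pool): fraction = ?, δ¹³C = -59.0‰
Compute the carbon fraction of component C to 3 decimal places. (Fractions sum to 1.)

0.301

Let f_C and f_D be the unknown fractions; fractions sum to 1 so f_C + f_D = 0.511.
Mass balance: Σ fᵢ·δᵢ = δ_bulk ⇒ f_C·(-52.7) + f_D·(-59.0) = -29.5 − (-1.246) = -28.254
Substitute f_D = 0.511 − f_C:
f_C·(-52.7 − -59.0) = -28.254 − 0.511×(-59.0) = 1.895
f_C = 1.895 / 6.3 = 0.3007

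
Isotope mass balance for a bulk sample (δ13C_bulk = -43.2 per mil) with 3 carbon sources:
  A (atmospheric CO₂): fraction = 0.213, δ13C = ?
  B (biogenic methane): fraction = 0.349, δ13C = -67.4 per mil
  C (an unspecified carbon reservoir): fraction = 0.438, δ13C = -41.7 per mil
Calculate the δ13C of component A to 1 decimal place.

-6.6 per mil

Isotope mass balance: δ_bulk = Σ fᵢ·δᵢ.
-43.2 = 0.213×δ_A + 0.349×(-67.4) + 0.438×(-41.7)
0.213·δ_A = -43.2 − (-41.787) = -1.413
δ_A = -1.413 / 0.213 = -6.63 per mil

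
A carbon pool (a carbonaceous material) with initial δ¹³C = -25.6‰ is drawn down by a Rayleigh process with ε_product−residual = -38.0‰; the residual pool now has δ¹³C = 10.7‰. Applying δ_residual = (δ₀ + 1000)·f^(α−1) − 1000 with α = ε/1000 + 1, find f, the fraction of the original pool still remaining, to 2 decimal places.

α − 1 = ε/1000 = -0.0380
(δ_res + 1000)/(δ₀ + 1000) = (10.7 + 1000)/(-25.6 + 1000) = 1010.7/974.4 = 1.037254
f = 1.037254^(1/-0.0380) = exp(ln(1.037254)/-0.0380) = exp(0.03658/-0.0380)
f = exp(-0.9625) = 0.3819

0.38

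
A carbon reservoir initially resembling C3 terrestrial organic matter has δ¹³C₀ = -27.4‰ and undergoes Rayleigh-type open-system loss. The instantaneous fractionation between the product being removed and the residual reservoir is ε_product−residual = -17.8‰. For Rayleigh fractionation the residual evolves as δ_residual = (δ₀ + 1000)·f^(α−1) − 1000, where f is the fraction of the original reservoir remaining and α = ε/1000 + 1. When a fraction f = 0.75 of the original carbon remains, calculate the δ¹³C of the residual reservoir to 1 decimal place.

-22.4‰

Rayleigh residual: δ_res = (δ₀ + 1000)·f^(α−1) − 1000
α = ε/1000 + 1 = 0.98220, so α − 1 = -0.01780
f^(α−1) = 0.75^(-0.01780) = 1.005134
δ_res = (-27.4 + 1000) × 1.005134 − 1000 = 977.593 − 1000 = -22.41‰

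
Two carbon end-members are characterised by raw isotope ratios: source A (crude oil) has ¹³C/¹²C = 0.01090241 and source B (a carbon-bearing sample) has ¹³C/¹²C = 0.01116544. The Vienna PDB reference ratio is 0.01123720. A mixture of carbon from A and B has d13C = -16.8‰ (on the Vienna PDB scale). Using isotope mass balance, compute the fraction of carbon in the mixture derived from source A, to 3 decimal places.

δ_A = (0.01090241/0.01123720 − 1)×1000 = (0.970207 − 1)×1000 = -29.793‰
δ_B = (0.01116544/0.01123720 − 1)×1000 = (0.993614 − 1)×1000 = -6.386‰
f_A = (δ_mix − δ_B)/(δ_A − δ_B) = (-16.8 − (-6.386))/(-29.793 − (-6.386))
f_A = -10.414 / -23.407 = 0.4449

0.445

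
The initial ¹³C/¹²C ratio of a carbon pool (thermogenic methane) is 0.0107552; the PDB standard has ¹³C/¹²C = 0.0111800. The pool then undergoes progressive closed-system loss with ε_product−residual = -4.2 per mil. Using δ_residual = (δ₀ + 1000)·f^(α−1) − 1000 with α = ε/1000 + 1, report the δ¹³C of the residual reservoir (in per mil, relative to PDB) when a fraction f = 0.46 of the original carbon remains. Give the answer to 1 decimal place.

-34.9 per mil

δ₀ = (0.0107552/0.0111800 − 1)×1000 = (0.962004 − 1)×1000 = -37.996 per mil
α − 1 = ε/1000 = -0.0042
f^(α−1) = 0.46^(-0.0042) = 1.003267
δ_res = (-37.996 + 1000) × 1.003267 − 1000 = 965.146 − 1000 = -34.85 per mil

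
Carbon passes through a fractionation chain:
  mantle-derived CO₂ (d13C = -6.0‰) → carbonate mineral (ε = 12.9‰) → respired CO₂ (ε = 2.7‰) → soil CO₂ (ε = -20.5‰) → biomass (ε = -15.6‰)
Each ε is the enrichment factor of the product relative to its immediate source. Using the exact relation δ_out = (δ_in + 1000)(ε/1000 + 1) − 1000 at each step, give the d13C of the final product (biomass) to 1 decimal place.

-26.6‰

step 1: δ = (-6.00 + 1000)·(12.9/1000 + 1) − 1000 = 6.82‰
step 2: δ = (6.82 + 1000)·(2.7/1000 + 1) − 1000 = 9.54‰
step 3: δ = (9.54 + 1000)·(-20.5/1000 + 1) − 1000 = -11.15‰
step 4: δ = (-11.15 + 1000)·(-15.6/1000 + 1) − 1000 = -26.58‰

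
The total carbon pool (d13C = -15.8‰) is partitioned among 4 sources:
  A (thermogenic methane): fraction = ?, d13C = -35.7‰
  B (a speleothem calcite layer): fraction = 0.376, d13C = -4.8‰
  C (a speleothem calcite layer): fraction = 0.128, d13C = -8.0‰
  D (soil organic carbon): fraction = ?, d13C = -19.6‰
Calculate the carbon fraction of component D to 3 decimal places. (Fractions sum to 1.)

0.294

Let f_D and f_A be the unknown fractions; fractions sum to 1 so f_D + f_A = 0.496.
Mass balance: Σ fᵢ·δᵢ = δ_bulk ⇒ f_D·(-19.6) + f_A·(-35.7) = -15.8 − (-2.829) = -12.971
Substitute f_A = 0.496 − f_D:
f_D·(-19.6 − -35.7) = -12.971 − 0.496×(-35.7) = 4.736
f_D = 4.736 / 16.1 = 0.2942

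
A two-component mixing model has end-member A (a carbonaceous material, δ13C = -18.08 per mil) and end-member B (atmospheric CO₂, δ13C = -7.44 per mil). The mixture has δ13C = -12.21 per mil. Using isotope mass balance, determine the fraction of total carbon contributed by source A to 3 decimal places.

δ_mix = f_A·δ_A + (1 − f_A)·δ_B  ⇒  f_A = (δ_mix − δ_B)/(δ_A − δ_B)
f_A = (-12.21 − (-7.44)) / (-18.08 − (-7.44))
f_A = -4.77 / -10.64 = 0.4483

0.448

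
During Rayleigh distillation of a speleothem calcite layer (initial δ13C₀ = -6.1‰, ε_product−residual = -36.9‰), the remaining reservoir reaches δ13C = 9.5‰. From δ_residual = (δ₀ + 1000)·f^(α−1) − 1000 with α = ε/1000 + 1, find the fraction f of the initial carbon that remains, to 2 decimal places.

0.66

α − 1 = ε/1000 = -0.0369
(δ_res + 1000)/(δ₀ + 1000) = (9.5 + 1000)/(-6.1 + 1000) = 1009.5/993.9 = 1.015696
f = 1.015696^(1/-0.0369) = exp(ln(1.015696)/-0.0369) = exp(0.01557/-0.0369)
f = exp(-0.4221) = 0.6557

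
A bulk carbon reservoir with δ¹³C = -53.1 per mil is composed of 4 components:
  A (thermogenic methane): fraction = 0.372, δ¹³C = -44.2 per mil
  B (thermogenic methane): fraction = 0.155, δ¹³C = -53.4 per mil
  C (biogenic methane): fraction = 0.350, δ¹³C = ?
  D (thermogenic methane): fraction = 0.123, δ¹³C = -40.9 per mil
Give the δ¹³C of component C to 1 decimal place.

Isotope mass balance: δ_bulk = Σ fᵢ·δᵢ.
-53.1 = 0.372×(-44.2) + 0.155×(-53.4) + 0.350×δ_C + 0.123×(-40.9)
0.350·δ_C = -53.1 − (-29.750) = -23.350
δ_C = -23.350 / 0.350 = -66.71 per mil

-66.7 per mil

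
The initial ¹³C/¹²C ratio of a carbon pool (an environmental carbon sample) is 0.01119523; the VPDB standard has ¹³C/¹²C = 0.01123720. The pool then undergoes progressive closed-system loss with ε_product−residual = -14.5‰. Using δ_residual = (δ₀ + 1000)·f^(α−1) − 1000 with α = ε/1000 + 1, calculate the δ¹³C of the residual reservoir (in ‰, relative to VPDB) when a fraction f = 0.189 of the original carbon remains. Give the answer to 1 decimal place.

δ₀ = (0.01119523/0.01123720 − 1)×1000 = (0.996265 − 1)×1000 = -3.735‰
α − 1 = ε/1000 = -0.0145
f^(α−1) = 0.189^(-0.0145) = 1.024451
δ_res = (-3.735 + 1000) × 1.024451 − 1000 = 1020.625 − 1000 = 20.63‰

20.6‰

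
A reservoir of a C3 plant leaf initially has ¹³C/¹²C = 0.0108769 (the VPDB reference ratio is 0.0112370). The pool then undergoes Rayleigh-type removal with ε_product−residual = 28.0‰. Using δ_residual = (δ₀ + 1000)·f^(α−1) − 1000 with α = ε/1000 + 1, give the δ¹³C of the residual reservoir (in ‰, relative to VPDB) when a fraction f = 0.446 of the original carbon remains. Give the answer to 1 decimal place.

δ₀ = (0.0108769/0.0112370 − 1)×1000 = (0.967954 − 1)×1000 = -32.046‰
α − 1 = ε/1000 = 0.0280
f^(α−1) = 0.446^(0.0280) = 0.977645
δ_res = (-32.046 + 1000) × 0.977645 − 1000 = 946.316 − 1000 = -53.68‰

-53.7‰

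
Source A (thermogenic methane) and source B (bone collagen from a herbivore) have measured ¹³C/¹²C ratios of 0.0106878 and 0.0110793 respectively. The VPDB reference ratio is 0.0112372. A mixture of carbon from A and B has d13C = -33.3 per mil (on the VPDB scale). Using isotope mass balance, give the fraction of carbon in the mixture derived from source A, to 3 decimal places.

δ_A = (0.0106878/0.0112372 − 1)×1000 = (0.951109 − 1)×1000 = -48.891 per mil
δ_B = (0.0110793/0.0112372 − 1)×1000 = (0.985948 − 1)×1000 = -14.052 per mil
f_A = (δ_mix − δ_B)/(δ_A − δ_B) = (-33.3 − (-14.052))/(-48.891 − (-14.052))
f_A = -19.248 / -34.840 = 0.5525

0.552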